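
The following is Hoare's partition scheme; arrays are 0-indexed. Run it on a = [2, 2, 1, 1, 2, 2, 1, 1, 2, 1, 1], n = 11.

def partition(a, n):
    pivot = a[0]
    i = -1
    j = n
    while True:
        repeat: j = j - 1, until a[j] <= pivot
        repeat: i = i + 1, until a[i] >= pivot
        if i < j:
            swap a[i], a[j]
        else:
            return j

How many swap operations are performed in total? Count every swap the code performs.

pivot = a[0] = 2; i = -1, j = 11
j→10 (a[10]=1≤2), i→0 (a[0]=2≥2); i<j, swap → [1, 2, 1, 1, 2, 2, 1, 1, 2, 1, 2]
j→9 (a[9]=1≤2), i→1 (a[1]=2≥2); i<j, swap → [1, 1, 1, 1, 2, 2, 1, 1, 2, 2, 2]
j→8 (a[8]=2≤2), i→4 (a[4]=2≥2); i<j, swap → [1, 1, 1, 1, 2, 2, 1, 1, 2, 2, 2]
j→7 (a[7]=1≤2), i→5 (a[5]=2≥2); i<j, swap → [1, 1, 1, 1, 2, 1, 1, 2, 2, 2, 2]
j→6, i→7; i≥j, return j=6. a = [1, 1, 1, 1, 2, 1, 1, 2, 2, 2, 2]

4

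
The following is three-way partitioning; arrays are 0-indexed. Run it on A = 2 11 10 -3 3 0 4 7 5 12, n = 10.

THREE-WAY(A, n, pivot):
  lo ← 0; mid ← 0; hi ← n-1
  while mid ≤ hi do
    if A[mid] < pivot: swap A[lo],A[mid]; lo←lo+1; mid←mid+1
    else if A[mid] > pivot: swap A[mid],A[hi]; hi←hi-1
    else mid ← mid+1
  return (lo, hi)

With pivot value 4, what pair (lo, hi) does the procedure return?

(4, 4)

lo=0 mid=0 hi=9
2<4: swap(0,0), lo=1 mid=1 ⇒ 2 11 10 -3 3 0 4 7 5 12
11>4: swap(1,9), hi=8 ⇒ 2 12 10 -3 3 0 4 7 5 11
12>4: swap(1,8), hi=7 ⇒ 2 5 10 -3 3 0 4 7 12 11
5>4: swap(1,7), hi=6 ⇒ 2 7 10 -3 3 0 4 5 12 11
7>4: swap(1,6), hi=5 ⇒ 2 4 10 -3 3 0 7 5 12 11
4=4: mid=2
10>4: swap(2,5), hi=4 ⇒ 2 4 0 -3 3 10 7 5 12 11
0<4: swap(1,2), lo=2 mid=3 ⇒ 2 0 4 -3 3 10 7 5 12 11
-3<4: swap(2,3), lo=3 mid=4 ⇒ 2 0 -3 4 3 10 7 5 12 11
3<4: swap(3,4), lo=4 mid=5 ⇒ 2 0 -3 3 4 10 7 5 12 11
done. lo=4 hi=4; A=2 0 -3 3 4 10 7 5 12 11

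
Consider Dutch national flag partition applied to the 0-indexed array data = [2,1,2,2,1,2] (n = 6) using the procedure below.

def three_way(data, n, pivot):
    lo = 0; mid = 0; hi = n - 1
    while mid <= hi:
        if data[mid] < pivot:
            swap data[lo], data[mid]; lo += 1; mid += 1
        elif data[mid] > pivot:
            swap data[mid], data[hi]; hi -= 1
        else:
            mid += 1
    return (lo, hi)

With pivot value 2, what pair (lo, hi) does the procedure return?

(2, 5)

lo=0 mid=0 hi=5
2=2: mid=1
1<2: swap(0,1), lo=1 mid=2 ⇒ [1,2,2,2,1,2]
2=2: mid=3
2=2: mid=4
1<2: swap(1,4), lo=2 mid=5 ⇒ [1,1,2,2,2,2]
2=2: mid=6
done. lo=2 hi=5; data=[1,1,2,2,2,2]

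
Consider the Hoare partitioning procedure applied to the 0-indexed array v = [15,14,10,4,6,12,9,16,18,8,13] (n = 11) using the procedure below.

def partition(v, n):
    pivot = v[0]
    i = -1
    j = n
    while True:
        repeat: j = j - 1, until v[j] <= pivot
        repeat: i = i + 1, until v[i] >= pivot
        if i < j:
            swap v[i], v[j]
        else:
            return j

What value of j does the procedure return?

pivot=15
j stops at 10 (13), i stops at 0 (15); swap ⇒ [13,14,10,4,6,12,9,16,18,8,15]
j stops at 9 (8), i stops at 7 (16); swap ⇒ [13,14,10,4,6,12,9,8,18,16,15]
j stops at 7, i stops at 8; i≥j ⇒ return 7. v=[13,14,10,4,6,12,9,8,18,16,15]

7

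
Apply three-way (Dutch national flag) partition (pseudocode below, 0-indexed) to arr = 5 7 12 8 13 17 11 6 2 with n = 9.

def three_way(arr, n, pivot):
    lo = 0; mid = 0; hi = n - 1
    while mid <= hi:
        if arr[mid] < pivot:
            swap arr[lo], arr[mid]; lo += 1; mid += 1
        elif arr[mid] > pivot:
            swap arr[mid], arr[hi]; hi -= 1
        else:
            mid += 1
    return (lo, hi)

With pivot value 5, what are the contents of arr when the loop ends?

2 5 8 13 17 11 6 12 7

lo=0 mid=0 hi=8
5=5: mid=1
7>5: swap(1,8), hi=7 ⇒ 5 2 12 8 13 17 11 6 7
2<5: swap(0,1), lo=1 mid=2 ⇒ 2 5 12 8 13 17 11 6 7
12>5: swap(2,7), hi=6 ⇒ 2 5 6 8 13 17 11 12 7
6>5: swap(2,6), hi=5 ⇒ 2 5 11 8 13 17 6 12 7
11>5: swap(2,5), hi=4 ⇒ 2 5 17 8 13 11 6 12 7
17>5: swap(2,4), hi=3 ⇒ 2 5 13 8 17 11 6 12 7
13>5: swap(2,3), hi=2 ⇒ 2 5 8 13 17 11 6 12 7
8>5: swap(2,2), hi=1 ⇒ 2 5 8 13 17 11 6 12 7
done. lo=1 hi=1; arr=2 5 8 13 17 11 6 12 7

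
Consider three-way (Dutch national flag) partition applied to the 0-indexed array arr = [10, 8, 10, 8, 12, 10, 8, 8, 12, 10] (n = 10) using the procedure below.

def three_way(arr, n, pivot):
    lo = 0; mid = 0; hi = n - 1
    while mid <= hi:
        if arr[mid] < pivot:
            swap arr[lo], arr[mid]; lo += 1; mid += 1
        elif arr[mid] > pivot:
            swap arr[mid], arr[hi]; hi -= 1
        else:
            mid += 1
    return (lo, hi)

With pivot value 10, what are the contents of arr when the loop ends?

[8, 8, 8, 8, 10, 10, 10, 10, 12, 12]

pivot = 10; lo=0, mid=0, hi=9
arr[mid]=10=10: mid=1
arr[mid]=8<10: swap arr[0],arr[1]; lo=1,mid=2 → [8, 10, 10, 8, 12, 10, 8, 8, 12, 10]
arr[mid]=10=10: mid=3
arr[mid]=8<10: swap arr[1],arr[3]; lo=2,mid=4 → [8, 8, 10, 10, 12, 10, 8, 8, 12, 10]
arr[mid]=12>10: swap arr[4],arr[9]; hi=8 → [8, 8, 10, 10, 10, 10, 8, 8, 12, 12]
arr[mid]=10=10: mid=5
arr[mid]=10=10: mid=6
arr[mid]=8<10: swap arr[2],arr[6]; lo=3,mid=7 → [8, 8, 8, 10, 10, 10, 10, 8, 12, 12]
arr[mid]=8<10: swap arr[3],arr[7]; lo=4,mid=8 → [8, 8, 8, 8, 10, 10, 10, 10, 12, 12]
arr[mid]=12>10: swap arr[8],arr[8]; hi=7 → [8, 8, 8, 8, 10, 10, 10, 10, 12, 12]
end: lo=4, hi=7; arr = [8, 8, 8, 8, 10, 10, 10, 10, 12, 12]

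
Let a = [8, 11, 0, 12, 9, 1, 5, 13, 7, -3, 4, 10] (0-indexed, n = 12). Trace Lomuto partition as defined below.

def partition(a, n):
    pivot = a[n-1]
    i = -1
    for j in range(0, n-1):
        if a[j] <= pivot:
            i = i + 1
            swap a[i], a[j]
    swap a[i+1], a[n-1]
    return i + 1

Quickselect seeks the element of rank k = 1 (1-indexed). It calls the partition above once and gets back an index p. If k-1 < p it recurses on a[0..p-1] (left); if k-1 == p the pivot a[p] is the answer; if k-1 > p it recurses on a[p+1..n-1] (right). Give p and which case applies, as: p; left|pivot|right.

pivot = a[11] = 10; i = -1
j=0: a[0]=8 ≤ 10 → i=0, swap a[0],a[0] (no change) → [8, 11, 0, 12, 9, 1, 5, 13, 7, -3, 4, 10]
j=1: a[1]=11 > 10 → no swap
j=2: a[2]=0 ≤ 10 → i=1, swap a[1],a[2] → [8, 0, 11, 12, 9, 1, 5, 13, 7, -3, 4, 10]
j=3: a[3]=12 > 10 → no swap
j=4: a[4]=9 ≤ 10 → i=2, swap a[2],a[4] → [8, 0, 9, 12, 11, 1, 5, 13, 7, -3, 4, 10]
j=5: a[5]=1 ≤ 10 → i=3, swap a[3],a[5] → [8, 0, 9, 1, 11, 12, 5, 13, 7, -3, 4, 10]
j=6: a[6]=5 ≤ 10 → i=4, swap a[4],a[6] → [8, 0, 9, 1, 5, 12, 11, 13, 7, -3, 4, 10]
j=7: a[7]=13 > 10 → no swap
j=8: a[8]=7 ≤ 10 → i=5, swap a[5],a[8] → [8, 0, 9, 1, 5, 7, 11, 13, 12, -3, 4, 10]
j=9: a[9]=-3 ≤ 10 → i=6, swap a[6],a[9] → [8, 0, 9, 1, 5, 7, -3, 13, 12, 11, 4, 10]
j=10: a[10]=4 ≤ 10 → i=7, swap a[7],a[10] → [8, 0, 9, 1, 5, 7, -3, 4, 12, 11, 13, 10]
final swap a[8],a[11] → [8, 0, 9, 1, 5, 7, -3, 4, 10, 11, 13, 12]; return 8
p = 8; k-1 = 0 < 8 ⇒ left

8; left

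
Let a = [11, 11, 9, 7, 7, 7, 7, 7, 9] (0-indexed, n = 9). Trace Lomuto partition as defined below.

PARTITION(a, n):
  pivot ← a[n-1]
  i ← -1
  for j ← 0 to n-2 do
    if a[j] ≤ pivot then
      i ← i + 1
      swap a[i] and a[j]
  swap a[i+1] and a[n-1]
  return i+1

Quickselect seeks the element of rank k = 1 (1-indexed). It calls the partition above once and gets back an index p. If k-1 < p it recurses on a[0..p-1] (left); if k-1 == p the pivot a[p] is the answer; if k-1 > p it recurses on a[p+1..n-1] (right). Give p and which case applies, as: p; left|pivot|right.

6; left

pivot=9, i=-1
j=0: 11>9, skip
j=1: 11>9, skip
j=2: 9≤9, i=0, swap(0,2) ⇒ [9, 11, 11, 7, 7, 7, 7, 7, 9]
j=3: 7≤9, i=1, swap(1,3) ⇒ [9, 7, 11, 11, 7, 7, 7, 7, 9]
j=4: 7≤9, i=2, swap(2,4) ⇒ [9, 7, 7, 11, 11, 7, 7, 7, 9]
j=5: 7≤9, i=3, swap(3,5) ⇒ [9, 7, 7, 7, 11, 11, 7, 7, 9]
j=6: 7≤9, i=4, swap(4,6) ⇒ [9, 7, 7, 7, 7, 11, 11, 7, 9]
j=7: 7≤9, i=5, swap(5,7) ⇒ [9, 7, 7, 7, 7, 7, 11, 11, 9]
swap(6,8) ⇒ [9, 7, 7, 7, 7, 7, 9, 11, 11]; return 6
p = 6; k-1 = 0 < 6 ⇒ left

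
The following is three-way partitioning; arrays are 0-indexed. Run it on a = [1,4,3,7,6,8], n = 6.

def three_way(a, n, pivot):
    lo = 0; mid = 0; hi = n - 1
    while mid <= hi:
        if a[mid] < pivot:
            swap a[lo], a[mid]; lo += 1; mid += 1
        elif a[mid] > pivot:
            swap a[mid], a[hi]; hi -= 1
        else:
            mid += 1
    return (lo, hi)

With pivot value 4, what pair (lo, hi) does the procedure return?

(2, 2)

pivot = 4; lo=0, mid=0, hi=5
a[mid]=1<4: swap a[0],a[0]; lo=1,mid=1 → [1,4,3,7,6,8]
a[mid]=4=4: mid=2
a[mid]=3<4: swap a[1],a[2]; lo=2,mid=3 → [1,3,4,7,6,8]
a[mid]=7>4: swap a[3],a[5]; hi=4 → [1,3,4,8,6,7]
a[mid]=8>4: swap a[3],a[4]; hi=3 → [1,3,4,6,8,7]
a[mid]=6>4: swap a[3],a[3]; hi=2 → [1,3,4,6,8,7]
end: lo=2, hi=2; a = [1,3,4,6,8,7]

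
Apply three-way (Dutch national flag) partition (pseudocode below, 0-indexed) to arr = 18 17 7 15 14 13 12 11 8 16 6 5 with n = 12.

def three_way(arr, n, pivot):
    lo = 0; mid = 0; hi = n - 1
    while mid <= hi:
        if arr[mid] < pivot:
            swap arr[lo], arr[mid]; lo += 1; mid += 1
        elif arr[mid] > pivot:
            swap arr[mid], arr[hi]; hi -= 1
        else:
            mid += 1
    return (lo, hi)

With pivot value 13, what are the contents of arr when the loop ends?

5 6 7 8 11 12 13 14 16 15 17 18

lo=0 mid=0 hi=11
18>13: swap(0,11), hi=10 ⇒ 5 17 7 15 14 13 12 11 8 16 6 18
5<13: swap(0,0), lo=1 mid=1 ⇒ 5 17 7 15 14 13 12 11 8 16 6 18
17>13: swap(1,10), hi=9 ⇒ 5 6 7 15 14 13 12 11 8 16 17 18
6<13: swap(1,1), lo=2 mid=2 ⇒ 5 6 7 15 14 13 12 11 8 16 17 18
7<13: swap(2,2), lo=3 mid=3 ⇒ 5 6 7 15 14 13 12 11 8 16 17 18
15>13: swap(3,9), hi=8 ⇒ 5 6 7 16 14 13 12 11 8 15 17 18
16>13: swap(3,8), hi=7 ⇒ 5 6 7 8 14 13 12 11 16 15 17 18
8<13: swap(3,3), lo=4 mid=4 ⇒ 5 6 7 8 14 13 12 11 16 15 17 18
14>13: swap(4,7), hi=6 ⇒ 5 6 7 8 11 13 12 14 16 15 17 18
11<13: swap(4,4), lo=5 mid=5 ⇒ 5 6 7 8 11 13 12 14 16 15 17 18
13=13: mid=6
12<13: swap(5,6), lo=6 mid=7 ⇒ 5 6 7 8 11 12 13 14 16 15 17 18
done. lo=6 hi=6; arr=5 6 7 8 11 12 13 14 16 15 17 18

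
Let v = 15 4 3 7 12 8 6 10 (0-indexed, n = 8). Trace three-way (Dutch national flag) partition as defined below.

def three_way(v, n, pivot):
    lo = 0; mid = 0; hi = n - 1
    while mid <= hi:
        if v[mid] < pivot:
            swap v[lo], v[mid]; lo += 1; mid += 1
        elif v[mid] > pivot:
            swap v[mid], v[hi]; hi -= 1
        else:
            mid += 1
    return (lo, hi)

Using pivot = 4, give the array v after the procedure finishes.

3 4 7 12 8 6 10 15

pivot = 4; lo=0, mid=0, hi=7
v[mid]=15>4: swap v[0],v[7]; hi=6 → 10 4 3 7 12 8 6 15
v[mid]=10>4: swap v[0],v[6]; hi=5 → 6 4 3 7 12 8 10 15
v[mid]=6>4: swap v[0],v[5]; hi=4 → 8 4 3 7 12 6 10 15
v[mid]=8>4: swap v[0],v[4]; hi=3 → 12 4 3 7 8 6 10 15
v[mid]=12>4: swap v[0],v[3]; hi=2 → 7 4 3 12 8 6 10 15
v[mid]=7>4: swap v[0],v[2]; hi=1 → 3 4 7 12 8 6 10 15
v[mid]=3<4: swap v[0],v[0]; lo=1,mid=1 → 3 4 7 12 8 6 10 15
v[mid]=4=4: mid=2
end: lo=1, hi=1; v = 3 4 7 12 8 6 10 15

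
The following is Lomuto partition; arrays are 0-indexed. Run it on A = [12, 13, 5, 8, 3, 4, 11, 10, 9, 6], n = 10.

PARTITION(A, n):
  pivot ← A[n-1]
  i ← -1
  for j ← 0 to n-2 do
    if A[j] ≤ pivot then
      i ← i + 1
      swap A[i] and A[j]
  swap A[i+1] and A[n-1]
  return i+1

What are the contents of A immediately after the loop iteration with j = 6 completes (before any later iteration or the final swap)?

[5, 3, 4, 8, 13, 12, 11, 10, 9, 6]

pivot=6, i=-1
j=0: 12>6, skip
j=1: 13>6, skip
j=2: 5≤6, i=0, swap(0,2) ⇒ [5, 13, 12, 8, 3, 4, 11, 10, 9, 6]
j=3: 8>6, skip
j=4: 3≤6, i=1, swap(1,4) ⇒ [5, 3, 12, 8, 13, 4, 11, 10, 9, 6]
j=5: 4≤6, i=2, swap(2,5) ⇒ [5, 3, 4, 8, 13, 12, 11, 10, 9, 6]
j=6: 11>6, skip
(after j=6) A = [5, 3, 4, 8, 13, 12, 11, 10, 9, 6]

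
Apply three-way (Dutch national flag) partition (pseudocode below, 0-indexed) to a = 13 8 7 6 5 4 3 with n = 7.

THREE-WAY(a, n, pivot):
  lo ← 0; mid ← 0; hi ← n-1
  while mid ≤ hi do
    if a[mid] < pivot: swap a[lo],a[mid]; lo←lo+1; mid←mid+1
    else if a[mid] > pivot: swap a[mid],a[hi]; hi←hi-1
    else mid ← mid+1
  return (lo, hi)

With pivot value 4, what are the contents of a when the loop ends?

3 4 6 5 7 8 13

lo=0 mid=0 hi=6
13>4: swap(0,6), hi=5 ⇒ 3 8 7 6 5 4 13
3<4: swap(0,0), lo=1 mid=1 ⇒ 3 8 7 6 5 4 13
8>4: swap(1,5), hi=4 ⇒ 3 4 7 6 5 8 13
4=4: mid=2
7>4: swap(2,4), hi=3 ⇒ 3 4 5 6 7 8 13
5>4: swap(2,3), hi=2 ⇒ 3 4 6 5 7 8 13
6>4: swap(2,2), hi=1 ⇒ 3 4 6 5 7 8 13
done. lo=1 hi=1; a=3 4 6 5 7 8 13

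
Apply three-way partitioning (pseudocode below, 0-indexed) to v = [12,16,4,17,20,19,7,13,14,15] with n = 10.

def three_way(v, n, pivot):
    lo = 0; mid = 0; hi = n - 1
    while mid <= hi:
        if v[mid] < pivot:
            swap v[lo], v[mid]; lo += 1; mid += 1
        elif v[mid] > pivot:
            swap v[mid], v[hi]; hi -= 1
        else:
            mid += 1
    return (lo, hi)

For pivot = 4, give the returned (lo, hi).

(0, 0)

pivot = 4; lo=0, mid=0, hi=9
v[mid]=12>4: swap v[0],v[9]; hi=8 → [15,16,4,17,20,19,7,13,14,12]
v[mid]=15>4: swap v[0],v[8]; hi=7 → [14,16,4,17,20,19,7,13,15,12]
v[mid]=14>4: swap v[0],v[7]; hi=6 → [13,16,4,17,20,19,7,14,15,12]
v[mid]=13>4: swap v[0],v[6]; hi=5 → [7,16,4,17,20,19,13,14,15,12]
v[mid]=7>4: swap v[0],v[5]; hi=4 → [19,16,4,17,20,7,13,14,15,12]
v[mid]=19>4: swap v[0],v[4]; hi=3 → [20,16,4,17,19,7,13,14,15,12]
v[mid]=20>4: swap v[0],v[3]; hi=2 → [17,16,4,20,19,7,13,14,15,12]
v[mid]=17>4: swap v[0],v[2]; hi=1 → [4,16,17,20,19,7,13,14,15,12]
v[mid]=4=4: mid=1
v[mid]=16>4: swap v[1],v[1]; hi=0 → [4,16,17,20,19,7,13,14,15,12]
end: lo=0, hi=0; v = [4,16,17,20,19,7,13,14,15,12]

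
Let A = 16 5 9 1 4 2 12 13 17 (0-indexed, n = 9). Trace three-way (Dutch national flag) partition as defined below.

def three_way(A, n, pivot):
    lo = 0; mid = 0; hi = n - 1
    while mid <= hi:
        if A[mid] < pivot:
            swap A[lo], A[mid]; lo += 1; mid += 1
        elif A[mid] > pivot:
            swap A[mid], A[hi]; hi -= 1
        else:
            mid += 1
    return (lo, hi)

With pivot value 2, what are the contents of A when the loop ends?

1 2 9 4 5 12 13 17 16

lo=0 mid=0 hi=8
16>2: swap(0,8), hi=7 ⇒ 17 5 9 1 4 2 12 13 16
17>2: swap(0,7), hi=6 ⇒ 13 5 9 1 4 2 12 17 16
13>2: swap(0,6), hi=5 ⇒ 12 5 9 1 4 2 13 17 16
12>2: swap(0,5), hi=4 ⇒ 2 5 9 1 4 12 13 17 16
2=2: mid=1
5>2: swap(1,4), hi=3 ⇒ 2 4 9 1 5 12 13 17 16
4>2: swap(1,3), hi=2 ⇒ 2 1 9 4 5 12 13 17 16
1<2: swap(0,1), lo=1 mid=2 ⇒ 1 2 9 4 5 12 13 17 16
9>2: swap(2,2), hi=1 ⇒ 1 2 9 4 5 12 13 17 16
done. lo=1 hi=1; A=1 2 9 4 5 12 13 17 16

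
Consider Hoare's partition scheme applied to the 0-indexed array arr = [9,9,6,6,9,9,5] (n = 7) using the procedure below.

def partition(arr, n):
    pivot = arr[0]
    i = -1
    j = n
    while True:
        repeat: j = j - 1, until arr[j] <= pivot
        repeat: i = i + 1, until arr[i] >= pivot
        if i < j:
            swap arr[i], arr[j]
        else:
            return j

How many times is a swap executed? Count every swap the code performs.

2

pivot=9
j stops at 6 (5), i stops at 0 (9); swap ⇒ [5,9,6,6,9,9,9]
j stops at 5 (9), i stops at 1 (9); swap ⇒ [5,9,6,6,9,9,9]
j stops at 4, i stops at 4; i≥j ⇒ return 4. arr=[5,9,6,6,9,9,9]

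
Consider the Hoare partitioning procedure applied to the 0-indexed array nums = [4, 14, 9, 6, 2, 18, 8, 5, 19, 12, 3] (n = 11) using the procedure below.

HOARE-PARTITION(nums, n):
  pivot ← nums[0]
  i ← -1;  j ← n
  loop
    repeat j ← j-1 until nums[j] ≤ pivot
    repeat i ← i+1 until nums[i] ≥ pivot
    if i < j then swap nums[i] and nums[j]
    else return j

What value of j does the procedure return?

1

pivot = nums[0] = 4; i = -1, j = 11
j→10 (nums[10]=3≤4), i→0 (nums[0]=4≥4); i<j, swap → [3, 14, 9, 6, 2, 18, 8, 5, 19, 12, 4]
j→4 (nums[4]=2≤4), i→1 (nums[1]=14≥4); i<j, swap → [3, 2, 9, 6, 14, 18, 8, 5, 19, 12, 4]
j→1, i→2; i≥j, return j=1. nums = [3, 2, 9, 6, 14, 18, 8, 5, 19, 12, 4]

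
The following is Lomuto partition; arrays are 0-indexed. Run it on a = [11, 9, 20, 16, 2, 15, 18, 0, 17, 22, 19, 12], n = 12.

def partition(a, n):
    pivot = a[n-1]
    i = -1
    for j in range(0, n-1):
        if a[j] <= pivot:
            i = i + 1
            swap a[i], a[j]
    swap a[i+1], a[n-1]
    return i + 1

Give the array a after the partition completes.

[11, 9, 2, 0, 12, 15, 18, 16, 17, 22, 19, 20]

pivot=12, i=-1
j=0: 11≤12, i=0, swap(0,0) ⇒ [11, 9, 20, 16, 2, 15, 18, 0, 17, 22, 19, 12]
j=1: 9≤12, i=1, swap(1,1) ⇒ [11, 9, 20, 16, 2, 15, 18, 0, 17, 22, 19, 12]
j=2: 20>12, skip
j=3: 16>12, skip
j=4: 2≤12, i=2, swap(2,4) ⇒ [11, 9, 2, 16, 20, 15, 18, 0, 17, 22, 19, 12]
j=5: 15>12, skip
j=6: 18>12, skip
j=7: 0≤12, i=3, swap(3,7) ⇒ [11, 9, 2, 0, 20, 15, 18, 16, 17, 22, 19, 12]
j=8: 17>12, skip
j=9: 22>12, skip
j=10: 19>12, skip
swap(4,11) ⇒ [11, 9, 2, 0, 12, 15, 18, 16, 17, 22, 19, 20]; return 4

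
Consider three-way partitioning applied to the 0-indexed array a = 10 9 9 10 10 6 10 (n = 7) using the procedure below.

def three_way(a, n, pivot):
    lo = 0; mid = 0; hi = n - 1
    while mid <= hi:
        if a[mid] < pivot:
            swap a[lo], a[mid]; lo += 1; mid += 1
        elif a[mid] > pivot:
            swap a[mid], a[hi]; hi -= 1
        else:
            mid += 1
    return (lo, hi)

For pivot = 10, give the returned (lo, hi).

lo=0 mid=0 hi=6
10=10: mid=1
9<10: swap(0,1), lo=1 mid=2 ⇒ 9 10 9 10 10 6 10
9<10: swap(1,2), lo=2 mid=3 ⇒ 9 9 10 10 10 6 10
10=10: mid=4
10=10: mid=5
6<10: swap(2,5), lo=3 mid=6 ⇒ 9 9 6 10 10 10 10
10=10: mid=7
done. lo=3 hi=6; a=9 9 6 10 10 10 10

(3, 6)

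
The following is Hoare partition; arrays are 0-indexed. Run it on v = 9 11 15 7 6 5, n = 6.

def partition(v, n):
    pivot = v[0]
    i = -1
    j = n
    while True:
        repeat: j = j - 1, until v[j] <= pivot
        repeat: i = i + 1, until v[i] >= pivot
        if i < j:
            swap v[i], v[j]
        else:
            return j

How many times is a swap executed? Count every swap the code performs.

3

pivot = v[0] = 9; i = -1, j = 6
j→5 (v[5]=5≤9), i→0 (v[0]=9≥9); i<j, swap → 5 11 15 7 6 9
j→4 (v[4]=6≤9), i→1 (v[1]=11≥9); i<j, swap → 5 6 15 7 11 9
j→3 (v[3]=7≤9), i→2 (v[2]=15≥9); i<j, swap → 5 6 7 15 11 9
j→2, i→3; i≥j, return j=2. v = 5 6 7 15 11 9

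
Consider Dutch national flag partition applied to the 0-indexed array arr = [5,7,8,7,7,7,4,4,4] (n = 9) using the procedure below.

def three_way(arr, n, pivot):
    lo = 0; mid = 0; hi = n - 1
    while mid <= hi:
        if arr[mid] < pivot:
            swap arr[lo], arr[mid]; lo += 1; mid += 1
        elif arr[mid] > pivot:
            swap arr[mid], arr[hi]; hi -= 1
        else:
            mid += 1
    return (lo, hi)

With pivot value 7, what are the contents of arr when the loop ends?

lo=0 mid=0 hi=8
5<7: swap(0,0), lo=1 mid=1 ⇒ [5,7,8,7,7,7,4,4,4]
7=7: mid=2
8>7: swap(2,8), hi=7 ⇒ [5,7,4,7,7,7,4,4,8]
4<7: swap(1,2), lo=2 mid=3 ⇒ [5,4,7,7,7,7,4,4,8]
7=7: mid=4
7=7: mid=5
7=7: mid=6
4<7: swap(2,6), lo=3 mid=7 ⇒ [5,4,4,7,7,7,7,4,8]
4<7: swap(3,7), lo=4 mid=8 ⇒ [5,4,4,4,7,7,7,7,8]
done. lo=4 hi=7; arr=[5,4,4,4,7,7,7,7,8]

[5,4,4,4,7,7,7,7,8]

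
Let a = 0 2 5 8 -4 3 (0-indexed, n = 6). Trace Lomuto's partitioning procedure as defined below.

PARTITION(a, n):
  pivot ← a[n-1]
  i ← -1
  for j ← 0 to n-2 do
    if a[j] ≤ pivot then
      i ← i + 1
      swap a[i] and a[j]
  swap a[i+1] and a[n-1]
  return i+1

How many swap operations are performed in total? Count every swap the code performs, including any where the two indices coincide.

pivot=3, i=-1
j=0: 0≤3, i=0, swap(0,0) ⇒ 0 2 5 8 -4 3
j=1: 2≤3, i=1, swap(1,1) ⇒ 0 2 5 8 -4 3
j=2: 5>3, skip
j=3: 8>3, skip
j=4: -4≤3, i=2, swap(2,4) ⇒ 0 2 -4 8 5 3
swap(3,5) ⇒ 0 2 -4 3 5 8; return 3

4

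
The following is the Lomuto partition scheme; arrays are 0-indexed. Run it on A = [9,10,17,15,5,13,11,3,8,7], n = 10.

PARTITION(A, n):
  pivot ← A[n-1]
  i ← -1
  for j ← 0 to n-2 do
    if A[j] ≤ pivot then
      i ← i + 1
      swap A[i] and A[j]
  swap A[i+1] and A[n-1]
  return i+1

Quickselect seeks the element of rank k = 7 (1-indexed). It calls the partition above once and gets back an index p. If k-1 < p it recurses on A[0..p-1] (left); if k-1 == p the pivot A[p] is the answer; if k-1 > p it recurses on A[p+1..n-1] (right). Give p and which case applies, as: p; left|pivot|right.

2; right

pivot = A[9] = 7; i = -1
j=0: A[0]=9 > 7 → no swap
j=1: A[1]=10 > 7 → no swap
j=2: A[2]=17 > 7 → no swap
j=3: A[3]=15 > 7 → no swap
j=4: A[4]=5 ≤ 7 → i=0, swap A[0],A[4] → [5,10,17,15,9,13,11,3,8,7]
j=5: A[5]=13 > 7 → no swap
j=6: A[6]=11 > 7 → no swap
j=7: A[7]=3 ≤ 7 → i=1, swap A[1],A[7] → [5,3,17,15,9,13,11,10,8,7]
j=8: A[8]=8 > 7 → no swap
final swap A[2],A[9] → [5,3,7,15,9,13,11,10,8,17]; return 2
p = 2; k-1 = 6 > 2 ⇒ right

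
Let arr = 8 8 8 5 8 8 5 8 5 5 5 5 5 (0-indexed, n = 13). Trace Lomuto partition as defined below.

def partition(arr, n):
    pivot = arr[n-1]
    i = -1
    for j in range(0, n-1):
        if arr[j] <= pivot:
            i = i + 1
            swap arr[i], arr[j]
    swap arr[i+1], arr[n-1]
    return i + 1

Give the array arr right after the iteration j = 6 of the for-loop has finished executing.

5 5 8 8 8 8 8 8 5 5 5 5 5

pivot = arr[12] = 5; i = -1
j=0: arr[0]=8 > 5 → no swap
j=1: arr[1]=8 > 5 → no swap
j=2: arr[2]=8 > 5 → no swap
j=3: arr[3]=5 ≤ 5 → i=0, swap arr[0],arr[3] → 5 8 8 8 8 8 5 8 5 5 5 5 5
j=4: arr[4]=8 > 5 → no swap
j=5: arr[5]=8 > 5 → no swap
j=6: arr[6]=5 ≤ 5 → i=1, swap arr[1],arr[6] → 5 5 8 8 8 8 8 8 5 5 5 5 5
(after j=6) arr = 5 5 8 8 8 8 8 8 5 5 5 5 5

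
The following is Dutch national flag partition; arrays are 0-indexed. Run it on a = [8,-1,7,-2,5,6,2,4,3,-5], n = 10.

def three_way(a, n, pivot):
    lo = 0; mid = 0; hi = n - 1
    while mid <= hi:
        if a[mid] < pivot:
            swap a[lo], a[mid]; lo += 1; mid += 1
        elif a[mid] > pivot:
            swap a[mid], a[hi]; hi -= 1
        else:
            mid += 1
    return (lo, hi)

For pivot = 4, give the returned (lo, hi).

(5, 5)

pivot = 4; lo=0, mid=0, hi=9
a[mid]=8>4: swap a[0],a[9]; hi=8 → [-5,-1,7,-2,5,6,2,4,3,8]
a[mid]=-5<4: swap a[0],a[0]; lo=1,mid=1 → [-5,-1,7,-2,5,6,2,4,3,8]
a[mid]=-1<4: swap a[1],a[1]; lo=2,mid=2 → [-5,-1,7,-2,5,6,2,4,3,8]
a[mid]=7>4: swap a[2],a[8]; hi=7 → [-5,-1,3,-2,5,6,2,4,7,8]
a[mid]=3<4: swap a[2],a[2]; lo=3,mid=3 → [-5,-1,3,-2,5,6,2,4,7,8]
a[mid]=-2<4: swap a[3],a[3]; lo=4,mid=4 → [-5,-1,3,-2,5,6,2,4,7,8]
a[mid]=5>4: swap a[4],a[7]; hi=6 → [-5,-1,3,-2,4,6,2,5,7,8]
a[mid]=4=4: mid=5
a[mid]=6>4: swap a[5],a[6]; hi=5 → [-5,-1,3,-2,4,2,6,5,7,8]
a[mid]=2<4: swap a[4],a[5]; lo=5,mid=6 → [-5,-1,3,-2,2,4,6,5,7,8]
end: lo=5, hi=5; a = [-5,-1,3,-2,2,4,6,5,7,8]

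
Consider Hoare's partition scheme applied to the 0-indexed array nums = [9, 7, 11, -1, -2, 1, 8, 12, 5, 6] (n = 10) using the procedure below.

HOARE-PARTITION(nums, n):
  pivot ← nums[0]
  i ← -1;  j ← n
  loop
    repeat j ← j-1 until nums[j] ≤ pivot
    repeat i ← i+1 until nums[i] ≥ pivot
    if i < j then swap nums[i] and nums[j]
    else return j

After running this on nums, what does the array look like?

[6, 7, 5, -1, -2, 1, 8, 12, 11, 9]

pivot = nums[0] = 9; i = -1, j = 10
j→9 (nums[9]=6≤9), i→0 (nums[0]=9≥9); i<j, swap → [6, 7, 11, -1, -2, 1, 8, 12, 5, 9]
j→8 (nums[8]=5≤9), i→2 (nums[2]=11≥9); i<j, swap → [6, 7, 5, -1, -2, 1, 8, 12, 11, 9]
j→6, i→7; i≥j, return j=6. nums = [6, 7, 5, -1, -2, 1, 8, 12, 11, 9]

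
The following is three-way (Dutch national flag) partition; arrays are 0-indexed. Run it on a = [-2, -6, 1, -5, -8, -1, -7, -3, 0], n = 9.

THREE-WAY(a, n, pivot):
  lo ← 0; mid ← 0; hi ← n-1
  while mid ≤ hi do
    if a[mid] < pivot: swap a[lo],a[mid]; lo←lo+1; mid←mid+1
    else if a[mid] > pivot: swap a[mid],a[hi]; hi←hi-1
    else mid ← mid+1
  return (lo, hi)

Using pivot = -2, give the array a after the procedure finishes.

[-6, -3, -5, -8, -7, -2, -1, 0, 1]

pivot = -2; lo=0, mid=0, hi=8
a[mid]=-2=-2: mid=1
a[mid]=-6<-2: swap a[0],a[1]; lo=1,mid=2 → [-6, -2, 1, -5, -8, -1, -7, -3, 0]
a[mid]=1>-2: swap a[2],a[8]; hi=7 → [-6, -2, 0, -5, -8, -1, -7, -3, 1]
a[mid]=0>-2: swap a[2],a[7]; hi=6 → [-6, -2, -3, -5, -8, -1, -7, 0, 1]
a[mid]=-3<-2: swap a[1],a[2]; lo=2,mid=3 → [-6, -3, -2, -5, -8, -1, -7, 0, 1]
a[mid]=-5<-2: swap a[2],a[3]; lo=3,mid=4 → [-6, -3, -5, -2, -8, -1, -7, 0, 1]
a[mid]=-8<-2: swap a[3],a[4]; lo=4,mid=5 → [-6, -3, -5, -8, -2, -1, -7, 0, 1]
a[mid]=-1>-2: swap a[5],a[6]; hi=5 → [-6, -3, -5, -8, -2, -7, -1, 0, 1]
a[mid]=-7<-2: swap a[4],a[5]; lo=5,mid=6 → [-6, -3, -5, -8, -7, -2, -1, 0, 1]
end: lo=5, hi=5; a = [-6, -3, -5, -8, -7, -2, -1, 0, 1]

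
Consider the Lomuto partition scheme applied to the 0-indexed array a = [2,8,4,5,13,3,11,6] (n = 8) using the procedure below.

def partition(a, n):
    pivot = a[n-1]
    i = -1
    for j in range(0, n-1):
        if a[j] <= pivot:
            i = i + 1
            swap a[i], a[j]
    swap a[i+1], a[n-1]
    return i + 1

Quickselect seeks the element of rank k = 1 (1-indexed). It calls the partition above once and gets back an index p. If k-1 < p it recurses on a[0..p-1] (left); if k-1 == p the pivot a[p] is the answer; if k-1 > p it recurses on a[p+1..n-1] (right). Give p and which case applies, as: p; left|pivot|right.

pivot=6, i=-1
j=0: 2≤6, i=0, swap(0,0) ⇒ [2,8,4,5,13,3,11,6]
j=1: 8>6, skip
j=2: 4≤6, i=1, swap(1,2) ⇒ [2,4,8,5,13,3,11,6]
j=3: 5≤6, i=2, swap(2,3) ⇒ [2,4,5,8,13,3,11,6]
j=4: 13>6, skip
j=5: 3≤6, i=3, swap(3,5) ⇒ [2,4,5,3,13,8,11,6]
j=6: 11>6, skip
swap(4,7) ⇒ [2,4,5,3,6,8,11,13]; return 4
p = 4; k-1 = 0 < 4 ⇒ left

4; left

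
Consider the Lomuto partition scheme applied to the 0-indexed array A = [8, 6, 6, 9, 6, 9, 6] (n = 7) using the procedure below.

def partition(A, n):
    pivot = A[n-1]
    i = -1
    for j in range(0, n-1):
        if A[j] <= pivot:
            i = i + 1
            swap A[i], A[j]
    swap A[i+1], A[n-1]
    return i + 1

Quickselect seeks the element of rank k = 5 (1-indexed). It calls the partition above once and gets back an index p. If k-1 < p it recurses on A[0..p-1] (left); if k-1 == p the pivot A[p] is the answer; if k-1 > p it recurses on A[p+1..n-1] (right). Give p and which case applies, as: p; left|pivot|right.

pivot = A[6] = 6; i = -1
j=0: A[0]=8 > 6 → no swap
j=1: A[1]=6 ≤ 6 → i=0, swap A[0],A[1] → [6, 8, 6, 9, 6, 9, 6]
j=2: A[2]=6 ≤ 6 → i=1, swap A[1],A[2] → [6, 6, 8, 9, 6, 9, 6]
j=3: A[3]=9 > 6 → no swap
j=4: A[4]=6 ≤ 6 → i=2, swap A[2],A[4] → [6, 6, 6, 9, 8, 9, 6]
j=5: A[5]=9 > 6 → no swap
final swap A[3],A[6] → [6, 6, 6, 6, 8, 9, 9]; return 3
p = 3; k-1 = 4 > 3 ⇒ right

3; right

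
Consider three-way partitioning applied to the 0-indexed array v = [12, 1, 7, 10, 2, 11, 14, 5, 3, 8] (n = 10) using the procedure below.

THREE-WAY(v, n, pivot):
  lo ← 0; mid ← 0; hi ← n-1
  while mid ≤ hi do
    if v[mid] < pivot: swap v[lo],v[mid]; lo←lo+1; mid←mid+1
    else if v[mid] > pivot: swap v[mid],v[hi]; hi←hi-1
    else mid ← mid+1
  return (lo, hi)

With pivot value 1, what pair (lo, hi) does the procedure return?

(0, 0)

pivot = 1; lo=0, mid=0, hi=9
v[mid]=12>1: swap v[0],v[9]; hi=8 → [8, 1, 7, 10, 2, 11, 14, 5, 3, 12]
v[mid]=8>1: swap v[0],v[8]; hi=7 → [3, 1, 7, 10, 2, 11, 14, 5, 8, 12]
v[mid]=3>1: swap v[0],v[7]; hi=6 → [5, 1, 7, 10, 2, 11, 14, 3, 8, 12]
v[mid]=5>1: swap v[0],v[6]; hi=5 → [14, 1, 7, 10, 2, 11, 5, 3, 8, 12]
v[mid]=14>1: swap v[0],v[5]; hi=4 → [11, 1, 7, 10, 2, 14, 5, 3, 8, 12]
v[mid]=11>1: swap v[0],v[4]; hi=3 → [2, 1, 7, 10, 11, 14, 5, 3, 8, 12]
v[mid]=2>1: swap v[0],v[3]; hi=2 → [10, 1, 7, 2, 11, 14, 5, 3, 8, 12]
v[mid]=10>1: swap v[0],v[2]; hi=1 → [7, 1, 10, 2, 11, 14, 5, 3, 8, 12]
v[mid]=7>1: swap v[0],v[1]; hi=0 → [1, 7, 10, 2, 11, 14, 5, 3, 8, 12]
v[mid]=1=1: mid=1
end: lo=0, hi=0; v = [1, 7, 10, 2, 11, 14, 5, 3, 8, 12]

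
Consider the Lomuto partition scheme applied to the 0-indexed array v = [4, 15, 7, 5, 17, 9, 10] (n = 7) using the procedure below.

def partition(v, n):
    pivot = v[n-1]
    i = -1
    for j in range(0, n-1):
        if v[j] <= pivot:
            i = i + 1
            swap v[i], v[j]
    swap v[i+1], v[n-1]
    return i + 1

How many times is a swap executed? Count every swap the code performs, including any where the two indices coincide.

5

pivot = v[6] = 10; i = -1
j=0: v[0]=4 ≤ 10 → i=0, swap v[0],v[0] (no change) → [4, 15, 7, 5, 17, 9, 10]
j=1: v[1]=15 > 10 → no swap
j=2: v[2]=7 ≤ 10 → i=1, swap v[1],v[2] → [4, 7, 15, 5, 17, 9, 10]
j=3: v[3]=5 ≤ 10 → i=2, swap v[2],v[3] → [4, 7, 5, 15, 17, 9, 10]
j=4: v[4]=17 > 10 → no swap
j=5: v[5]=9 ≤ 10 → i=3, swap v[3],v[5] → [4, 7, 5, 9, 17, 15, 10]
final swap v[4],v[6] → [4, 7, 5, 9, 10, 15, 17]; return 4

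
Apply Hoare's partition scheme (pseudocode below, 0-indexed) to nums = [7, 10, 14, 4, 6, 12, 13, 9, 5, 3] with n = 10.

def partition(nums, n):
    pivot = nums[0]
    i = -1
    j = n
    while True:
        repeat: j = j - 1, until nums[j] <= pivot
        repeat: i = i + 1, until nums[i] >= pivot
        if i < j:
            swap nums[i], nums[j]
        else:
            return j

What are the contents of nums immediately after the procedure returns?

pivot=7
j stops at 9 (3), i stops at 0 (7); swap ⇒ [3, 10, 14, 4, 6, 12, 13, 9, 5, 7]
j stops at 8 (5), i stops at 1 (10); swap ⇒ [3, 5, 14, 4, 6, 12, 13, 9, 10, 7]
j stops at 4 (6), i stops at 2 (14); swap ⇒ [3, 5, 6, 4, 14, 12, 13, 9, 10, 7]
j stops at 3, i stops at 4; i≥j ⇒ return 3. nums=[3, 5, 6, 4, 14, 12, 13, 9, 10, 7]

[3, 5, 6, 4, 14, 12, 13, 9, 10, 7]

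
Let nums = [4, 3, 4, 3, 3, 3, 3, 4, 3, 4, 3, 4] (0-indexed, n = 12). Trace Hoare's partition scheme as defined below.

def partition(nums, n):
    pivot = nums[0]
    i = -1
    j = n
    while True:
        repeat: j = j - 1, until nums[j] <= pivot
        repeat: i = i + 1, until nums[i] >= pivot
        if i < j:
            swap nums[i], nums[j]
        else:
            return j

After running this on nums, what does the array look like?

pivot=4
j stops at 11 (4), i stops at 0 (4); swap ⇒ [4, 3, 4, 3, 3, 3, 3, 4, 3, 4, 3, 4]
j stops at 10 (3), i stops at 2 (4); swap ⇒ [4, 3, 3, 3, 3, 3, 3, 4, 3, 4, 4, 4]
j stops at 9 (4), i stops at 7 (4); swap ⇒ [4, 3, 3, 3, 3, 3, 3, 4, 3, 4, 4, 4]
j stops at 8, i stops at 9; i≥j ⇒ return 8. nums=[4, 3, 3, 3, 3, 3, 3, 4, 3, 4, 4, 4]

[4, 3, 3, 3, 3, 3, 3, 4, 3, 4, 4, 4]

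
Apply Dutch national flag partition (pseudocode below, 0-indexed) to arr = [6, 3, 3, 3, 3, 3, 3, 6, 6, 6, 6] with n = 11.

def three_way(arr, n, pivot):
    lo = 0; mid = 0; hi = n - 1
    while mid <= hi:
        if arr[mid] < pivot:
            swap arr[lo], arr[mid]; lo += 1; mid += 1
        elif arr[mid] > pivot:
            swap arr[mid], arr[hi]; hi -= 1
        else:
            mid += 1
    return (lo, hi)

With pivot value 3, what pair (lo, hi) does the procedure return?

pivot = 3; lo=0, mid=0, hi=10
arr[mid]=6>3: swap arr[0],arr[10]; hi=9 → [6, 3, 3, 3, 3, 3, 3, 6, 6, 6, 6]
arr[mid]=6>3: swap arr[0],arr[9]; hi=8 → [6, 3, 3, 3, 3, 3, 3, 6, 6, 6, 6]
arr[mid]=6>3: swap arr[0],arr[8]; hi=7 → [6, 3, 3, 3, 3, 3, 3, 6, 6, 6, 6]
arr[mid]=6>3: swap arr[0],arr[7]; hi=6 → [6, 3, 3, 3, 3, 3, 3, 6, 6, 6, 6]
arr[mid]=6>3: swap arr[0],arr[6]; hi=5 → [3, 3, 3, 3, 3, 3, 6, 6, 6, 6, 6]
arr[mid]=3=3: mid=1
arr[mid]=3=3: mid=2
arr[mid]=3=3: mid=3
arr[mid]=3=3: mid=4
arr[mid]=3=3: mid=5
arr[mid]=3=3: mid=6
end: lo=0, hi=5; arr = [3, 3, 3, 3, 3, 3, 6, 6, 6, 6, 6]

(0, 5)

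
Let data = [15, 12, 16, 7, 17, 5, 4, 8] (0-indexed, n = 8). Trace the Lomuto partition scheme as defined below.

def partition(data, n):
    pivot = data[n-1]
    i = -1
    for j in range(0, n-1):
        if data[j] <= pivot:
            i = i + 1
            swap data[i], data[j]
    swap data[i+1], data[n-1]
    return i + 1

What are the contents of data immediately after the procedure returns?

[7, 5, 4, 8, 17, 12, 16, 15]

pivot = data[7] = 8; i = -1
j=0: data[0]=15 > 8 → no swap
j=1: data[1]=12 > 8 → no swap
j=2: data[2]=16 > 8 → no swap
j=3: data[3]=7 ≤ 8 → i=0, swap data[0],data[3] → [7, 12, 16, 15, 17, 5, 4, 8]
j=4: data[4]=17 > 8 → no swap
j=5: data[5]=5 ≤ 8 → i=1, swap data[1],data[5] → [7, 5, 16, 15, 17, 12, 4, 8]
j=6: data[6]=4 ≤ 8 → i=2, swap data[2],data[6] → [7, 5, 4, 15, 17, 12, 16, 8]
final swap data[3],data[7] → [7, 5, 4, 8, 17, 12, 16, 15]; return 3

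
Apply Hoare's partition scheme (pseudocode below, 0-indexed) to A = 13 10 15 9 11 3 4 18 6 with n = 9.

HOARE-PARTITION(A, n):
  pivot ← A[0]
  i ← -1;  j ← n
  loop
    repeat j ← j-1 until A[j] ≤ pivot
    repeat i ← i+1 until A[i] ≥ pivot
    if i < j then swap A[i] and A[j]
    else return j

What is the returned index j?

5

pivot=13
j stops at 8 (6), i stops at 0 (13); swap ⇒ 6 10 15 9 11 3 4 18 13
j stops at 6 (4), i stops at 2 (15); swap ⇒ 6 10 4 9 11 3 15 18 13
j stops at 5, i stops at 6; i≥j ⇒ return 5. A=6 10 4 9 11 3 15 18 13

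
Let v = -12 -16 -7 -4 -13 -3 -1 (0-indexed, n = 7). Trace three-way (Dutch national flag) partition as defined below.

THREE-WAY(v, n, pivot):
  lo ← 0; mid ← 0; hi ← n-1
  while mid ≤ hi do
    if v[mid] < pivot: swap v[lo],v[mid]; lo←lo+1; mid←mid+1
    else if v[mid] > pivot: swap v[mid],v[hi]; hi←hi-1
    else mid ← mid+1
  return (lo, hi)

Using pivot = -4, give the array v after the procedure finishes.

-12 -16 -7 -13 -4 -1 -3

pivot = -4; lo=0, mid=0, hi=6
v[mid]=-12<-4: swap v[0],v[0]; lo=1,mid=1 → -12 -16 -7 -4 -13 -3 -1
v[mid]=-16<-4: swap v[1],v[1]; lo=2,mid=2 → -12 -16 -7 -4 -13 -3 -1
v[mid]=-7<-4: swap v[2],v[2]; lo=3,mid=3 → -12 -16 -7 -4 -13 -3 -1
v[mid]=-4=-4: mid=4
v[mid]=-13<-4: swap v[3],v[4]; lo=4,mid=5 → -12 -16 -7 -13 -4 -3 -1
v[mid]=-3>-4: swap v[5],v[6]; hi=5 → -12 -16 -7 -13 -4 -1 -3
v[mid]=-1>-4: swap v[5],v[5]; hi=4 → -12 -16 -7 -13 -4 -1 -3
end: lo=4, hi=4; v = -12 -16 -7 -13 -4 -1 -3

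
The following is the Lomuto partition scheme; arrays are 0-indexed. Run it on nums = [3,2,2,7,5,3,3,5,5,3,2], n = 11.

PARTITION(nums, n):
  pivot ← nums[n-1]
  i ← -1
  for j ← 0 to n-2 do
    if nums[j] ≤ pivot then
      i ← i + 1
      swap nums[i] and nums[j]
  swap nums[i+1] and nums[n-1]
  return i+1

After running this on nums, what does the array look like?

[2,2,2,7,5,3,3,5,5,3,3]

pivot = nums[10] = 2; i = -1
j=0: nums[0]=3 > 2 → no swap
j=1: nums[1]=2 ≤ 2 → i=0, swap nums[0],nums[1] → [2,3,2,7,5,3,3,5,5,3,2]
j=2: nums[2]=2 ≤ 2 → i=1, swap nums[1],nums[2] → [2,2,3,7,5,3,3,5,5,3,2]
j=3: nums[3]=7 > 2 → no swap
j=4: nums[4]=5 > 2 → no swap
j=5: nums[5]=3 > 2 → no swap
j=6: nums[6]=3 > 2 → no swap
j=7: nums[7]=5 > 2 → no swap
j=8: nums[8]=5 > 2 → no swap
j=9: nums[9]=3 > 2 → no swap
final swap nums[2],nums[10] → [2,2,2,7,5,3,3,5,5,3,3]; return 2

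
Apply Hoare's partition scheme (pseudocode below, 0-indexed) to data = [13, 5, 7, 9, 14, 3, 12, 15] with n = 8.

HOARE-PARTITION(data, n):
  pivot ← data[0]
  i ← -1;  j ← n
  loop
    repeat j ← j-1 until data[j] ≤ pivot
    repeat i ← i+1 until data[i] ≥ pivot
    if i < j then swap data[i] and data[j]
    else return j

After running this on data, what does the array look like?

pivot = data[0] = 13; i = -1, j = 8
j→6 (data[6]=12≤13), i→0 (data[0]=13≥13); i<j, swap → [12, 5, 7, 9, 14, 3, 13, 15]
j→5 (data[5]=3≤13), i→4 (data[4]=14≥13); i<j, swap → [12, 5, 7, 9, 3, 14, 13, 15]
j→4, i→5; i≥j, return j=4. data = [12, 5, 7, 9, 3, 14, 13, 15]

[12, 5, 7, 9, 3, 14, 13, 15]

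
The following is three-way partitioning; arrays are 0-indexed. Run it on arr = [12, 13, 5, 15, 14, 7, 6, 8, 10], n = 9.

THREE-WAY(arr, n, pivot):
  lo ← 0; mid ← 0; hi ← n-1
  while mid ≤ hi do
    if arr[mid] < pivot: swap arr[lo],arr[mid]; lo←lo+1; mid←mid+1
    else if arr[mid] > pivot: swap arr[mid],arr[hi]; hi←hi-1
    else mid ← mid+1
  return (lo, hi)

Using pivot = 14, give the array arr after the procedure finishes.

[12, 13, 5, 10, 7, 6, 8, 14, 15]

lo=0 mid=0 hi=8
12<14: swap(0,0), lo=1 mid=1 ⇒ [12, 13, 5, 15, 14, 7, 6, 8, 10]
13<14: swap(1,1), lo=2 mid=2 ⇒ [12, 13, 5, 15, 14, 7, 6, 8, 10]
5<14: swap(2,2), lo=3 mid=3 ⇒ [12, 13, 5, 15, 14, 7, 6, 8, 10]
15>14: swap(3,8), hi=7 ⇒ [12, 13, 5, 10, 14, 7, 6, 8, 15]
10<14: swap(3,3), lo=4 mid=4 ⇒ [12, 13, 5, 10, 14, 7, 6, 8, 15]
14=14: mid=5
7<14: swap(4,5), lo=5 mid=6 ⇒ [12, 13, 5, 10, 7, 14, 6, 8, 15]
6<14: swap(5,6), lo=6 mid=7 ⇒ [12, 13, 5, 10, 7, 6, 14, 8, 15]
8<14: swap(6,7), lo=7 mid=8 ⇒ [12, 13, 5, 10, 7, 6, 8, 14, 15]
done. lo=7 hi=7; arr=[12, 13, 5, 10, 7, 6, 8, 14, 15]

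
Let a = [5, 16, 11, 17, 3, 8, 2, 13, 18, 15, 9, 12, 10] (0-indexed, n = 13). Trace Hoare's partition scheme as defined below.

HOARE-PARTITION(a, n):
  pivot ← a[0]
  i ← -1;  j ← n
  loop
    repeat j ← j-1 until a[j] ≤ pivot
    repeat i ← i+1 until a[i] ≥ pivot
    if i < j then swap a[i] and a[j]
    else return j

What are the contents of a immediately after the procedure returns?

pivot = a[0] = 5; i = -1, j = 13
j→6 (a[6]=2≤5), i→0 (a[0]=5≥5); i<j, swap → [2, 16, 11, 17, 3, 8, 5, 13, 18, 15, 9, 12, 10]
j→4 (a[4]=3≤5), i→1 (a[1]=16≥5); i<j, swap → [2, 3, 11, 17, 16, 8, 5, 13, 18, 15, 9, 12, 10]
j→1, i→2; i≥j, return j=1. a = [2, 3, 11, 17, 16, 8, 5, 13, 18, 15, 9, 12, 10]

[2, 3, 11, 17, 16, 8, 5, 13, 18, 15, 9, 12, 10]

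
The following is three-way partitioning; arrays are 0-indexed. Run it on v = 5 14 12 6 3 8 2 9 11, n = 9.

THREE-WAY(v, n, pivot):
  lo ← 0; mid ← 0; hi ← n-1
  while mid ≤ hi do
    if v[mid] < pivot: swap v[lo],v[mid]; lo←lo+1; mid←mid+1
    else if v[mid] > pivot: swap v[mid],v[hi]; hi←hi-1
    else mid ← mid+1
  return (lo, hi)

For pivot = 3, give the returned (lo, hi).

pivot = 3; lo=0, mid=0, hi=8
v[mid]=5>3: swap v[0],v[8]; hi=7 → 11 14 12 6 3 8 2 9 5
v[mid]=11>3: swap v[0],v[7]; hi=6 → 9 14 12 6 3 8 2 11 5
v[mid]=9>3: swap v[0],v[6]; hi=5 → 2 14 12 6 3 8 9 11 5
v[mid]=2<3: swap v[0],v[0]; lo=1,mid=1 → 2 14 12 6 3 8 9 11 5
v[mid]=14>3: swap v[1],v[5]; hi=4 → 2 8 12 6 3 14 9 11 5
v[mid]=8>3: swap v[1],v[4]; hi=3 → 2 3 12 6 8 14 9 11 5
v[mid]=3=3: mid=2
v[mid]=12>3: swap v[2],v[3]; hi=2 → 2 3 6 12 8 14 9 11 5
v[mid]=6>3: swap v[2],v[2]; hi=1 → 2 3 6 12 8 14 9 11 5
end: lo=1, hi=1; v = 2 3 6 12 8 14 9 11 5

(1, 1)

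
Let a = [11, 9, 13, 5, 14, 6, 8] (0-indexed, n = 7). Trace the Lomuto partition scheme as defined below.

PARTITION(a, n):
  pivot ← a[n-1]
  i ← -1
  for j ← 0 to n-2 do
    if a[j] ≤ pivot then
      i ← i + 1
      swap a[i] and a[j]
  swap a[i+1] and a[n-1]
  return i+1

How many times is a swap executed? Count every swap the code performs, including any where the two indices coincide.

pivot = a[6] = 8; i = -1
j=0: a[0]=11 > 8 → no swap
j=1: a[1]=9 > 8 → no swap
j=2: a[2]=13 > 8 → no swap
j=3: a[3]=5 ≤ 8 → i=0, swap a[0],a[3] → [5, 9, 13, 11, 14, 6, 8]
j=4: a[4]=14 > 8 → no swap
j=5: a[5]=6 ≤ 8 → i=1, swap a[1],a[5] → [5, 6, 13, 11, 14, 9, 8]
final swap a[2],a[6] → [5, 6, 8, 11, 14, 9, 13]; return 2

3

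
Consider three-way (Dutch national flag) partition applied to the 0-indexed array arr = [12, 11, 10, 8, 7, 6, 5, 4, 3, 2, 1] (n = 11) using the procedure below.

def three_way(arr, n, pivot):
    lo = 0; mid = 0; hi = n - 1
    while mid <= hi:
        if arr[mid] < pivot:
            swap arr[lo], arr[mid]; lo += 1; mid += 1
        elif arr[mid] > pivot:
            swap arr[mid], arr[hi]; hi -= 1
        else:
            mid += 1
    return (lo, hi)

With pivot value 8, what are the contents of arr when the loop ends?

lo=0 mid=0 hi=10
12>8: swap(0,10), hi=9 ⇒ [1, 11, 10, 8, 7, 6, 5, 4, 3, 2, 12]
1<8: swap(0,0), lo=1 mid=1 ⇒ [1, 11, 10, 8, 7, 6, 5, 4, 3, 2, 12]
11>8: swap(1,9), hi=8 ⇒ [1, 2, 10, 8, 7, 6, 5, 4, 3, 11, 12]
2<8: swap(1,1), lo=2 mid=2 ⇒ [1, 2, 10, 8, 7, 6, 5, 4, 3, 11, 12]
10>8: swap(2,8), hi=7 ⇒ [1, 2, 3, 8, 7, 6, 5, 4, 10, 11, 12]
3<8: swap(2,2), lo=3 mid=3 ⇒ [1, 2, 3, 8, 7, 6, 5, 4, 10, 11, 12]
8=8: mid=4
7<8: swap(3,4), lo=4 mid=5 ⇒ [1, 2, 3, 7, 8, 6, 5, 4, 10, 11, 12]
6<8: swap(4,5), lo=5 mid=6 ⇒ [1, 2, 3, 7, 6, 8, 5, 4, 10, 11, 12]
5<8: swap(5,6), lo=6 mid=7 ⇒ [1, 2, 3, 7, 6, 5, 8, 4, 10, 11, 12]
4<8: swap(6,7), lo=7 mid=8 ⇒ [1, 2, 3, 7, 6, 5, 4, 8, 10, 11, 12]
done. lo=7 hi=7; arr=[1, 2, 3, 7, 6, 5, 4, 8, 10, 11, 12]

[1, 2, 3, 7, 6, 5, 4, 8, 10, 11, 12]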